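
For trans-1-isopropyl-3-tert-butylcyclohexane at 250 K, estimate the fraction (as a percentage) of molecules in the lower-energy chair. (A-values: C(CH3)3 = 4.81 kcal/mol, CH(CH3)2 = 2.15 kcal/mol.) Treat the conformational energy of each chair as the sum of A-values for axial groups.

C1 and C3 have the same parity, so for the trans isomer the two substituents are one axial and one equatorial in each chair.
Chair I (tert-butyl axial, isopropyl equatorial): E = 4.81 kcal/mol; chair II (tert-butyl equatorial, isopropyl axial): E = 2.15 kcal/mol.
ΔG = 2.66 kcal/mol between the two chairs.
K = exp(ΔG/RT) with R = 1.987×10⁻³ kcal mol⁻¹ K⁻¹ and T = 250 K gives K ≈ 212.
Fraction in the lower-energy chair = K/(K+1) = 99.5%.

99.5%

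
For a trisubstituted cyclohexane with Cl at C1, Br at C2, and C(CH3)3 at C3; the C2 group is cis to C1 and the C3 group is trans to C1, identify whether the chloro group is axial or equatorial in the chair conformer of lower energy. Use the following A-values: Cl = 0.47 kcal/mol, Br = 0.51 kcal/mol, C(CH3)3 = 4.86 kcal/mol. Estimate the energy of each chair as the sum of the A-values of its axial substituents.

axial

Chair I (chloro axial, bromo equatorial, tert-butyl equatorial): E = 0.47 kcal/mol.
Chair II (chloro equatorial, bromo axial, tert-butyl axial): E = 5.37 kcal/mol.
Chair I is the more stable (lower-energy) conformer, and in that chair the chloro group is axial.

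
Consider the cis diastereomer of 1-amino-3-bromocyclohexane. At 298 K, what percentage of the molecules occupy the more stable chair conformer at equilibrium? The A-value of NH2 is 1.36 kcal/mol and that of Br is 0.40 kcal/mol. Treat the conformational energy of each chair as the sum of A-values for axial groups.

C1 and C3 have the same parity, so for the cis isomer the two substituents are e,e in one chair and a,a in the other.
Chair I (amino axial, bromo axial): E = 1.76 kcal/mol; chair II (amino equatorial, bromo equatorial): E = 0.00 kcal/mol.
ΔG = 1.76 kcal/mol between the two chairs.
K = exp(ΔG/RT) with R = 1.987×10⁻³ kcal mol⁻¹ K⁻¹ and T = 298 K gives K ≈ 19.5.
Fraction in the lower-energy chair = K/(K+1) = 95.1%.

95.1%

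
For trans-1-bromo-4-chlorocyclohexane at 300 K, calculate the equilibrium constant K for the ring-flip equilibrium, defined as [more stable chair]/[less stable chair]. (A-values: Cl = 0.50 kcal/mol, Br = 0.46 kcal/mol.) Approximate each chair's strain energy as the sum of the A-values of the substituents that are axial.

K ≈ 5.01

C1 and C4 have opposite parity, so for the trans isomer the two substituents are e,e in one chair and a,a in the other.
Chair I (chloro axial, bromo axial): E = 0.96 kcal/mol; chair II (chloro equatorial, bromo equatorial): E = 0.00 kcal/mol.
ΔG = 0.96 kcal/mol between the two chairs.
K = exp(ΔG/RT) with R = 1.987×10⁻³ kcal mol⁻¹ K⁻¹ and T = 300 K gives K ≈ 5.01.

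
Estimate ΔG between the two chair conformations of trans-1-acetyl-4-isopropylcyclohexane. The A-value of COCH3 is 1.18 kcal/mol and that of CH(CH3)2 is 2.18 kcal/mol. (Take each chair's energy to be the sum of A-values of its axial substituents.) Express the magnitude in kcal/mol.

3.36 kcal/mol

C1 and C4 have opposite parity, so for the trans isomer the two substituents are e,e in one chair and a,a in the other.
Chair I (acetyl axial, isopropyl axial): E = 3.36 kcal/mol.
Chair II (acetyl equatorial, isopropyl equatorial): E = 0.00 kcal/mol.
ΔE = 3.36 − 0.00 = 3.36 kcal/mol; chair II is more stable.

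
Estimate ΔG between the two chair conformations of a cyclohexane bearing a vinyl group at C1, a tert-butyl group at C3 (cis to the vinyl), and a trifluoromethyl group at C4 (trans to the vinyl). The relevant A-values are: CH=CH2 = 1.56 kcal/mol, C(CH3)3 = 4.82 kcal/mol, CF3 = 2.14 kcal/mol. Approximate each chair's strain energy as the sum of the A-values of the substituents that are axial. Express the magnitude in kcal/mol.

Chair I (vinyl axial, tert-butyl axial, trifluoromethyl axial): E = 8.52 kcal/mol.
Chair II (vinyl equatorial, tert-butyl equatorial, trifluoromethyl equatorial): E = 0.00 kcal/mol.
ΔE = 8.52 − 0.00 = 8.52 kcal/mol; chair II is more stable.

8.52 kcal/mol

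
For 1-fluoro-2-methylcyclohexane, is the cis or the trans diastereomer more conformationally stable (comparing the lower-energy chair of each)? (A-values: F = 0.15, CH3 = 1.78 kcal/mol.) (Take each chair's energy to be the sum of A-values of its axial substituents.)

trans

At 1,2 positions (parity opposite): cis → (a,e or e,a); trans → (e,e or a,a).
Best chair for cis: E = 0.15 kcal/mol; best chair for trans: E = 0.00 kcal/mol.
The trans isomer is lower by 0.15 kcal/mol.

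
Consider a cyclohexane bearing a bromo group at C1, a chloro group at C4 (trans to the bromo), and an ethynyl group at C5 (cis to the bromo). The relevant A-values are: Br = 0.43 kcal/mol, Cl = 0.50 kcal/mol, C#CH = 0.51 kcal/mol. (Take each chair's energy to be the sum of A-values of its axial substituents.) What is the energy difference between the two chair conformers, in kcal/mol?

Chair I (bromo axial, chloro axial, ethynyl axial): E = 1.44 kcal/mol.
Chair II (bromo equatorial, chloro equatorial, ethynyl equatorial): E = 0.00 kcal/mol.
ΔE = 1.44 − 0.00 = 1.44 kcal/mol; chair II is more stable.

1.44 kcal/mol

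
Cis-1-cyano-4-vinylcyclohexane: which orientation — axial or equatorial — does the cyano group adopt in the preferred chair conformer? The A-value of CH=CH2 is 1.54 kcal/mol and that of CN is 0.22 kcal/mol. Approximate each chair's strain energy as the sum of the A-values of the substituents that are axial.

C1 and C4 have opposite parity, so for the cis isomer the two substituents are one axial and one equatorial in each chair.
Chair I (vinyl axial, cyano equatorial): E = 1.54 kcal/mol.
Chair II (vinyl equatorial, cyano axial): E = 0.22 kcal/mol.
Chair II is the more stable (lower-energy) conformer, and in that chair the cyano group is axial.

axial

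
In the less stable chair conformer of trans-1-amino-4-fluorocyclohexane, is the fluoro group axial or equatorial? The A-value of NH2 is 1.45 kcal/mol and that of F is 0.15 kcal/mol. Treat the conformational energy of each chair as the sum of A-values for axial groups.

C1 and C4 have opposite parity, so for the trans isomer the two substituents are e,e in one chair and a,a in the other.
Chair I (amino axial, fluoro axial): E = 1.60 kcal/mol.
Chair II (amino equatorial, fluoro equatorial): E = 0.00 kcal/mol.
Chair I is the less stable (higher-energy) conformer, and in that chair the fluoro group is axial.

axial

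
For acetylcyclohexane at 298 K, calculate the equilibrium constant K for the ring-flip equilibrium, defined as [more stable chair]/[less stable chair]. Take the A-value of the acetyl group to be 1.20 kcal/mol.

K ≈ 7.59

One chair has the acetyl group axial (E = 1.20 kcal/mol) and the other has it equatorial (E = 0).
ΔG = 1.20 kcal/mol between the two chairs.
K = exp(ΔG/RT) with R = 1.987×10⁻³ kcal mol⁻¹ K⁻¹ and T = 298 K gives K ≈ 7.59.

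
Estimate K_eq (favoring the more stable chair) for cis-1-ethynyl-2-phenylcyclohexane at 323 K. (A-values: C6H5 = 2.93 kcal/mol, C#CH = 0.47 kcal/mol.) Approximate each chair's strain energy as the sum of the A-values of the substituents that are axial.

C1 and C2 have opposite parity, so for the cis isomer the two substituents are one axial and one equatorial in each chair.
Chair I (phenyl axial, ethynyl equatorial): E = 2.93 kcal/mol; chair II (phenyl equatorial, ethynyl axial): E = 0.47 kcal/mol.
ΔG = 2.46 kcal/mol between the two chairs.
K = exp(ΔG/RT) with R = 1.987×10⁻³ kcal mol⁻¹ K⁻¹ and T = 323 K gives K ≈ 46.2.

K ≈ 46.2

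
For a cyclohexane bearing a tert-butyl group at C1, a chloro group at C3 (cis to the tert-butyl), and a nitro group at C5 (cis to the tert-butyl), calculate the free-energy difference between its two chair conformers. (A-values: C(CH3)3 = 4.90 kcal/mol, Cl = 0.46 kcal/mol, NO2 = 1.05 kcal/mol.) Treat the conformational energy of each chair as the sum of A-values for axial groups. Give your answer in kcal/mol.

Chair I (tert-butyl axial, chloro axial, nitro axial): E = 6.41 kcal/mol.
Chair II (tert-butyl equatorial, chloro equatorial, nitro equatorial): E = 0.00 kcal/mol.
ΔE = 6.41 − 0.00 = 6.41 kcal/mol; chair II is more stable.

6.41 kcal/mol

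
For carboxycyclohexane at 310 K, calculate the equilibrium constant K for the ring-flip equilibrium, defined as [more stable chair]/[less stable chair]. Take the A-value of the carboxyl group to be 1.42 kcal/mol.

K ≈ 10.0

One chair has the carboxyl group axial (E = 1.42 kcal/mol) and the other has it equatorial (E = 0).
ΔG = 1.42 kcal/mol between the two chairs.
K = exp(ΔG/RT) with R = 1.987×10⁻³ kcal mol⁻¹ K⁻¹ and T = 310 K gives K ≈ 10.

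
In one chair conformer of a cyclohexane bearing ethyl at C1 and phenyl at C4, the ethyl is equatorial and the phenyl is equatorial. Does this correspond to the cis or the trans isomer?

C1 and C4 have opposite parity, so their axial bonds point in opposite directions.
With opposite-parity carbons, two substituents on the same face are one axial and one equatorial; opposite faces give both axial or both equatorial.
Here the groups are equatorial/equatorial → opposite face → trans.

trans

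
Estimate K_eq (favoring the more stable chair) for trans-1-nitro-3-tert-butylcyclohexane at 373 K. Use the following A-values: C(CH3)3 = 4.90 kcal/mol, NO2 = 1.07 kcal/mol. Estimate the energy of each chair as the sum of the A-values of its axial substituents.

K ≈ 175

C1 and C3 have the same parity, so for the trans isomer the two substituents are one axial and one equatorial in each chair.
Chair I (tert-butyl axial, nitro equatorial): E = 4.90 kcal/mol; chair II (tert-butyl equatorial, nitro axial): E = 1.07 kcal/mol.
ΔG = 3.83 kcal/mol between the two chairs.
K = exp(ΔG/RT) with R = 1.987×10⁻³ kcal mol⁻¹ K⁻¹ and T = 373 K gives K ≈ 175.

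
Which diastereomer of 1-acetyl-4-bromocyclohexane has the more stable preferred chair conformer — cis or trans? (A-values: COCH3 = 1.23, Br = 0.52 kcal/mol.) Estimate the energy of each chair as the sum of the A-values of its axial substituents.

trans

At 1,4 positions (parity opposite): cis → (a,e or e,a); trans → (e,e or a,a).
Best chair for cis: E = 0.52 kcal/mol; best chair for trans: E = 0.00 kcal/mol.
The trans isomer is lower by 0.52 kcal/mol.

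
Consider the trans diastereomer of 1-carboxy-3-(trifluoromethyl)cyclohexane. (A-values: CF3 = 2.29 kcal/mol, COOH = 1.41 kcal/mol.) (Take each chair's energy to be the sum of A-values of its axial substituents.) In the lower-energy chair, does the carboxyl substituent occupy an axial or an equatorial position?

C1 and C3 have the same parity, so for the trans isomer the two substituents are one axial and one equatorial in each chair.
Chair I (trifluoromethyl axial, carboxyl equatorial): E = 2.29 kcal/mol.
Chair II (trifluoromethyl equatorial, carboxyl axial): E = 1.41 kcal/mol.
Chair II is the more stable (lower-energy) conformer, and in that chair the carboxyl group is axial.

axial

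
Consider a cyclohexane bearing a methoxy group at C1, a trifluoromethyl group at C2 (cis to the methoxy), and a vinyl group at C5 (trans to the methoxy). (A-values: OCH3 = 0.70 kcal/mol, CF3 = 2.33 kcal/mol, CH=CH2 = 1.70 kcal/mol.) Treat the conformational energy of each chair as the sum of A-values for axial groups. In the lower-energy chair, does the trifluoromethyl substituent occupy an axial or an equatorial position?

Chair I (methoxy axial, trifluoromethyl equatorial, vinyl equatorial): E = 0.70 kcal/mol.
Chair II (methoxy equatorial, trifluoromethyl axial, vinyl axial): E = 4.03 kcal/mol.
Chair I is the more stable (lower-energy) conformer, and in that chair the trifluoromethyl group is equatorial.

equatorial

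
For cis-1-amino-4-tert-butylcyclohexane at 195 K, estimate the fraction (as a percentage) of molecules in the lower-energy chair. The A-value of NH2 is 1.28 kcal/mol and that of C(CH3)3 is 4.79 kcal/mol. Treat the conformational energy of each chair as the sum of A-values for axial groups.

C1 and C4 have opposite parity, so for the cis isomer the two substituents are one axial and one equatorial in each chair.
Chair I (amino axial, tert-butyl equatorial): E = 1.28 kcal/mol; chair II (amino equatorial, tert-butyl axial): E = 4.79 kcal/mol.
ΔG = 3.51 kcal/mol between the two chairs.
K = exp(ΔG/RT) with R = 1.987×10⁻³ kcal mol⁻¹ K⁻¹ and T = 195 K gives K ≈ 8.59e+03.
Fraction in the lower-energy chair = K/(K+1) = 100.0%.

100.0%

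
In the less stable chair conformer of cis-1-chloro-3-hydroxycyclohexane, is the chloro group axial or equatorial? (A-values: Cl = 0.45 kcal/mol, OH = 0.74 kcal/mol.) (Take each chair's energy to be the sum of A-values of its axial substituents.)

axial

C1 and C3 have the same parity, so for the cis isomer the two substituents are e,e in one chair and a,a in the other.
Chair I (chloro axial, hydroxyl axial): E = 1.19 kcal/mol.
Chair II (chloro equatorial, hydroxyl equatorial): E = 0.00 kcal/mol.
Chair I is the less stable (higher-energy) conformer, and in that chair the chloro group is axial.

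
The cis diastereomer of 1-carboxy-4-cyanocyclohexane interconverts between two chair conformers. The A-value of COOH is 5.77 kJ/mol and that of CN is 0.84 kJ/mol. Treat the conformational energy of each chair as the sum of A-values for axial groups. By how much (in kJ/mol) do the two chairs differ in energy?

4.93 kJ/mol

C1 and C4 have opposite parity, so for the cis isomer the two substituents are one axial and one equatorial in each chair.
Chair I (carboxyl axial, cyano equatorial): E = 5.77 kJ/mol.
Chair II (carboxyl equatorial, cyano axial): E = 0.84 kJ/mol.
ΔE = 5.77 − 0.84 = 4.93 kJ/mol; chair II is more stable.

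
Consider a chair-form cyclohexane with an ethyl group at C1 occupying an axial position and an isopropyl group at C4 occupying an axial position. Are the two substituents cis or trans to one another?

C1 and C4 have opposite parity, so their axial bonds point in opposite directions.
With opposite-parity carbons, two substituents on the same face are one axial and one equatorial; opposite faces give both axial or both equatorial.
Here the groups are axial/axial → opposite face → trans.

trans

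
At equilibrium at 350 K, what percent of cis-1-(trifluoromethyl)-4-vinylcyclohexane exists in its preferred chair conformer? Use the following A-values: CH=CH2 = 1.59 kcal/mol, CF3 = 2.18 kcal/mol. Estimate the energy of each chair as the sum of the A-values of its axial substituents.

C1 and C4 have opposite parity, so for the cis isomer the two substituents are one axial and one equatorial in each chair.
Chair I (vinyl axial, trifluoromethyl equatorial): E = 1.59 kcal/mol; chair II (vinyl equatorial, trifluoromethyl axial): E = 2.18 kcal/mol.
ΔG = 0.59 kcal/mol between the two chairs.
K = exp(ΔG/RT) with R = 1.987×10⁻³ kcal mol⁻¹ K⁻¹ and T = 350 K gives K ≈ 2.34.
Fraction in the lower-energy chair = K/(K+1) = 70.0%.

70.0%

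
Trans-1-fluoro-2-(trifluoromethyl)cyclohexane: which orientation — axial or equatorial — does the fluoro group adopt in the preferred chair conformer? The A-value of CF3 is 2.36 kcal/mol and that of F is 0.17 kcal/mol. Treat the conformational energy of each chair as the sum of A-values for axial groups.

C1 and C2 have opposite parity, so for the trans isomer the two substituents are e,e in one chair and a,a in the other.
Chair I (trifluoromethyl axial, fluoro axial): E = 2.53 kcal/mol.
Chair II (trifluoromethyl equatorial, fluoro equatorial): E = 0.00 kcal/mol.
Chair II is the more stable (lower-energy) conformer, and in that chair the fluoro group is equatorial.

equatorial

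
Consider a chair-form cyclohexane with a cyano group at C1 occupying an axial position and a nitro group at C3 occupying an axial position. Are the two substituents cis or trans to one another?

C1 and C3 have the same parity, so their axial bonds point in the same direction.
With same-parity carbons, two substituents on the same face are both axial or both equatorial; opposite faces give one of each.
Here the groups are axial/axial → same face → cis.

cis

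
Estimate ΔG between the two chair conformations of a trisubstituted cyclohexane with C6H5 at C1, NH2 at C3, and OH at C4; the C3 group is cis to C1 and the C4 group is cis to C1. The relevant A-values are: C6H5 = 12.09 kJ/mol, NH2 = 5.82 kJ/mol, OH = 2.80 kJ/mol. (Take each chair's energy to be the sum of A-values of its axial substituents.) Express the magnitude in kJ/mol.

Chair I (phenyl axial, amino axial, hydroxyl equatorial): E = 17.91 kJ/mol.
Chair II (phenyl equatorial, amino equatorial, hydroxyl axial): E = 2.80 kJ/mol.
ΔE = 17.91 − 2.80 = 15.11 kJ/mol; chair II is more stable.

15.11 kJ/mol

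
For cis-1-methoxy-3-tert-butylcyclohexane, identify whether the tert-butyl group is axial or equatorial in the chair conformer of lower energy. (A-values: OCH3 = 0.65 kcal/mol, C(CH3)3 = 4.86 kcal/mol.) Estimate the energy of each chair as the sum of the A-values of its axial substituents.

C1 and C3 have the same parity, so for the cis isomer the two substituents are e,e in one chair and a,a in the other.
Chair I (methoxy axial, tert-butyl axial): E = 5.51 kcal/mol.
Chair II (methoxy equatorial, tert-butyl equatorial): E = 0.00 kcal/mol.
Chair II is the more stable (lower-energy) conformer, and in that chair the tert-butyl group is equatorial.

equatorial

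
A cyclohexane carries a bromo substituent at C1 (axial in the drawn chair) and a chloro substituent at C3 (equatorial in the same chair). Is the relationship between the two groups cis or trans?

C1 and C3 have the same parity, so their axial bonds point in the same direction.
With same-parity carbons, two substituents on the same face are both axial or both equatorial; opposite faces give one of each.
Here the groups are axial/equatorial → opposite face → trans.

trans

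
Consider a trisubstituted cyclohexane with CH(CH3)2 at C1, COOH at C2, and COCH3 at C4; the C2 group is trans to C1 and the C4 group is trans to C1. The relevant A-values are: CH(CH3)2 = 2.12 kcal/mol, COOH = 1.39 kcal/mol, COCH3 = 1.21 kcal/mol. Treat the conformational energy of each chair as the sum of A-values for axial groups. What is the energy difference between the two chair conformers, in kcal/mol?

Chair I (isopropyl axial, carboxyl axial, acetyl axial): E = 4.72 kcal/mol.
Chair II (isopropyl equatorial, carboxyl equatorial, acetyl equatorial): E = 0.00 kcal/mol.
ΔE = 4.72 − 0.00 = 4.72 kcal/mol; chair II is more stable.

4.72 kcal/mol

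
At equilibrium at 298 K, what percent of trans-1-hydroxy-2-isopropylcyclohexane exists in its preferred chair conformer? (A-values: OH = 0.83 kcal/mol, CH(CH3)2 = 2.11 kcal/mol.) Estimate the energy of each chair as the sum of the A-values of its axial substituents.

99.3%

C1 and C2 have opposite parity, so for the trans isomer the two substituents are e,e in one chair and a,a in the other.
Chair I (hydroxyl axial, isopropyl axial): E = 2.94 kcal/mol; chair II (hydroxyl equatorial, isopropyl equatorial): E = 0.00 kcal/mol.
ΔG = 2.94 kcal/mol between the two chairs.
K = exp(ΔG/RT) with R = 1.987×10⁻³ kcal mol⁻¹ K⁻¹ and T = 298 K gives K ≈ 143.
Fraction in the lower-energy chair = K/(K+1) = 99.3%.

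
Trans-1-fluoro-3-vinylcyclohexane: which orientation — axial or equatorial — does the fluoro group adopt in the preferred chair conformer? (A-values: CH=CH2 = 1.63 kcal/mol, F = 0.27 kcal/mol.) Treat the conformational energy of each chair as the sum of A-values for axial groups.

axial

C1 and C3 have the same parity, so for the trans isomer the two substituents are one axial and one equatorial in each chair.
Chair I (vinyl axial, fluoro equatorial): E = 1.63 kcal/mol.
Chair II (vinyl equatorial, fluoro axial): E = 0.27 kcal/mol.
Chair II is the more stable (lower-energy) conformer, and in that chair the fluoro group is axial.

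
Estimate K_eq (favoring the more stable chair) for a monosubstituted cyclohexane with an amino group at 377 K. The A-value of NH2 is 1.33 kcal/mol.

K ≈ 5.90

One chair has the amino group axial (E = 1.33 kcal/mol) and the other has it equatorial (E = 0).
ΔG = 1.33 kcal/mol between the two chairs.
K = exp(ΔG/RT) with R = 1.987×10⁻³ kcal mol⁻¹ K⁻¹ and T = 377 K gives K ≈ 5.9.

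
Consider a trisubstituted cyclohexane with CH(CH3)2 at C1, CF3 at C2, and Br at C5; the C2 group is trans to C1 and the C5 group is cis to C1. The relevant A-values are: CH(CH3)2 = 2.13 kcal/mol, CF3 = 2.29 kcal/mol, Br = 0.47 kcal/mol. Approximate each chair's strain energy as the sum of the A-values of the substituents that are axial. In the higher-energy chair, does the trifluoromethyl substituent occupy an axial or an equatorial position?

axial

Chair I (isopropyl axial, trifluoromethyl axial, bromo axial): E = 4.89 kcal/mol.
Chair II (isopropyl equatorial, trifluoromethyl equatorial, bromo equatorial): E = 0.00 kcal/mol.
Chair I is the less stable (higher-energy) conformer, and in that chair the trifluoromethyl group is axial.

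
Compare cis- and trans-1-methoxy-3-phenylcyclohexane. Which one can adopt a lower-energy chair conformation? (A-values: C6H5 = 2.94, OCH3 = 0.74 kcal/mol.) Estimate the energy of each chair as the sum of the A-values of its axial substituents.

At 1,3 positions (parity same): cis → (e,e or a,a); trans → (a,e or e,a).
Best chair for cis: E = 0.00 kcal/mol; best chair for trans: E = 0.74 kcal/mol.
The cis isomer is lower by 0.74 kcal/mol.

cis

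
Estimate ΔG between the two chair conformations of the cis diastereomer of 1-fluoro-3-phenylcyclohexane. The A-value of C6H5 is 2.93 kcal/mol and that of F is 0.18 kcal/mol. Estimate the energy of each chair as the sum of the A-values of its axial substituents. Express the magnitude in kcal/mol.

C1 and C3 have the same parity, so for the cis isomer the two substituents are e,e in one chair and a,a in the other.
Chair I (phenyl axial, fluoro axial): E = 3.11 kcal/mol.
Chair II (phenyl equatorial, fluoro equatorial): E = 0.00 kcal/mol.
ΔE = 3.11 − 0.00 = 3.11 kcal/mol; chair II is more stable.

3.11 kcal/mol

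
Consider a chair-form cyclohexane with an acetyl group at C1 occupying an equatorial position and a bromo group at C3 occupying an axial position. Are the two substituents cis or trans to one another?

C1 and C3 have the same parity, so their axial bonds point in the same direction.
With same-parity carbons, two substituents on the same face are both axial or both equatorial; opposite faces give one of each.
Here the groups are equatorial/axial → opposite face → trans.

trans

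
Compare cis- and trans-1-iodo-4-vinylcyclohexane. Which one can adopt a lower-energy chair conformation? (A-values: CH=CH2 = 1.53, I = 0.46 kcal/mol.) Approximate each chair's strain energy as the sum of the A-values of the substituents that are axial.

At 1,4 positions (parity opposite): cis → (a,e or e,a); trans → (e,e or a,a).
Best chair for cis: E = 0.46 kcal/mol; best chair for trans: E = 0.00 kcal/mol.
The trans isomer is lower by 0.46 kcal/mol.

trans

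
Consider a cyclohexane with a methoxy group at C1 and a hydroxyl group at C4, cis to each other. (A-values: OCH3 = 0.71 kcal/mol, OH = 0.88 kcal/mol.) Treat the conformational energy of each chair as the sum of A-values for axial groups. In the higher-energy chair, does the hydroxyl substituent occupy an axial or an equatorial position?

axial

C1 and C4 have opposite parity, so for the cis isomer the two substituents are one axial and one equatorial in each chair.
Chair I (methoxy axial, hydroxyl equatorial): E = 0.71 kcal/mol.
Chair II (methoxy equatorial, hydroxyl axial): E = 0.88 kcal/mol.
Chair II is the less stable (higher-energy) conformer, and in that chair the hydroxyl group is axial.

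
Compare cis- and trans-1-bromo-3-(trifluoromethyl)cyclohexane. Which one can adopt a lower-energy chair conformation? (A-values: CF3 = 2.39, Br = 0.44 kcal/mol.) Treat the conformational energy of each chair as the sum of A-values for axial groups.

cis

At 1,3 positions (parity same): cis → (e,e or a,a); trans → (a,e or e,a).
Best chair for cis: E = 0.00 kcal/mol; best chair for trans: E = 0.44 kcal/mol.
The cis isomer is lower by 0.44 kcal/mol.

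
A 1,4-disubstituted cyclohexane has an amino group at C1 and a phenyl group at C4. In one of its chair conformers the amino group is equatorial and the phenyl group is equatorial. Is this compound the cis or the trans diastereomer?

C1 and C4 have opposite parity, so their axial bonds point in opposite directions.
With opposite-parity carbons, two substituents on the same face are one axial and one equatorial; opposite faces give both axial or both equatorial.
Here the groups are equatorial/equatorial → opposite face → trans.

trans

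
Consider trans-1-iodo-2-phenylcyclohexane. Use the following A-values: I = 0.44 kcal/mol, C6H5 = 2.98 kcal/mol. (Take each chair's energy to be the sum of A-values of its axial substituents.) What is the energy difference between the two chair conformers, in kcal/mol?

3.42 kcal/mol

C1 and C2 have opposite parity, so for the trans isomer the two substituents are e,e in one chair and a,a in the other.
Chair I (iodo axial, phenyl axial): E = 3.42 kcal/mol.
Chair II (iodo equatorial, phenyl equatorial): E = 0.00 kcal/mol.
ΔE = 3.42 − 0.00 = 3.42 kcal/mol; chair II is more stable.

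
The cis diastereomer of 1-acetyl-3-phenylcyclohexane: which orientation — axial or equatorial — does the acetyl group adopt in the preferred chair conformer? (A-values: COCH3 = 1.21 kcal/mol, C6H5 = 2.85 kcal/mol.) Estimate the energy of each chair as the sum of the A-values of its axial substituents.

equatorial

C1 and C3 have the same parity, so for the cis isomer the two substituents are e,e in one chair and a,a in the other.
Chair I (acetyl axial, phenyl axial): E = 4.06 kcal/mol.
Chair II (acetyl equatorial, phenyl equatorial): E = 0.00 kcal/mol.
Chair II is the more stable (lower-energy) conformer, and in that chair the acetyl group is equatorial.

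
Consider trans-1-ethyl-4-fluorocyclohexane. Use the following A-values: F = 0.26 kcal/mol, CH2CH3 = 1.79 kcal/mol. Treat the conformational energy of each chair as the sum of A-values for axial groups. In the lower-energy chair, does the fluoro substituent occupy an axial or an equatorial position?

C1 and C4 have opposite parity, so for the trans isomer the two substituents are e,e in one chair and a,a in the other.
Chair I (fluoro axial, ethyl axial): E = 2.05 kcal/mol.
Chair II (fluoro equatorial, ethyl equatorial): E = 0.00 kcal/mol.
Chair II is the more stable (lower-energy) conformer, and in that chair the fluoro group is equatorial.

equatorial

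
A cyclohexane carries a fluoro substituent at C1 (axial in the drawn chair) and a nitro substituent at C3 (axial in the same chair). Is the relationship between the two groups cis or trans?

cis

C1 and C3 have the same parity, so their axial bonds point in the same direction.
With same-parity carbons, two substituents on the same face are both axial or both equatorial; opposite faces give one of each.
Here the groups are axial/axial → same face → cis.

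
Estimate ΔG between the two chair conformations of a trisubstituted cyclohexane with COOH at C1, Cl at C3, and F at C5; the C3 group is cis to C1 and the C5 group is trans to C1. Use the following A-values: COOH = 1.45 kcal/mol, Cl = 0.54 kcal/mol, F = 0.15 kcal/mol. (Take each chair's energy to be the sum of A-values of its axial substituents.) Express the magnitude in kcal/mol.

1.84 kcal/mol

Chair I (carboxyl axial, chloro axial, fluoro equatorial): E = 1.99 kcal/mol.
Chair II (carboxyl equatorial, chloro equatorial, fluoro axial): E = 0.15 kcal/mol.
ΔE = 1.99 − 0.15 = 1.84 kcal/mol; chair II is more stable.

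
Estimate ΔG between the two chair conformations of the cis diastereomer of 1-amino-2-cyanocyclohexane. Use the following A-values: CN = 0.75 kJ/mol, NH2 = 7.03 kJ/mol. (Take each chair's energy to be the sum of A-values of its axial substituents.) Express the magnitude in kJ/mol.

6.28 kJ/mol

C1 and C2 have opposite parity, so for the cis isomer the two substituents are one axial and one equatorial in each chair.
Chair I (cyano axial, amino equatorial): E = 0.75 kJ/mol.
Chair II (cyano equatorial, amino axial): E = 7.03 kJ/mol.
ΔE = 7.03 − 0.75 = 6.28 kJ/mol; chair I is more stable.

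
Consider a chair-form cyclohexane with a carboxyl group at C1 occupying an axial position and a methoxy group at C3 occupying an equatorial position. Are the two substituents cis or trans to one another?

trans

C1 and C3 have the same parity, so their axial bonds point in the same direction.
With same-parity carbons, two substituents on the same face are both axial or both equatorial; opposite faces give one of each.
Here the groups are axial/equatorial → opposite face → trans.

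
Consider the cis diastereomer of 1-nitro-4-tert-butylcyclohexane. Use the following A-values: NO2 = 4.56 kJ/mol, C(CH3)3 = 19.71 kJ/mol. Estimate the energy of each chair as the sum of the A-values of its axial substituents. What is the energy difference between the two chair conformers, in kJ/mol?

C1 and C4 have opposite parity, so for the cis isomer the two substituents are one axial and one equatorial in each chair.
Chair I (nitro axial, tert-butyl equatorial): E = 4.56 kJ/mol.
Chair II (nitro equatorial, tert-butyl axial): E = 19.71 kJ/mol.
ΔE = 19.71 − 4.56 = 15.15 kJ/mol; chair I is more stable.

15.15 kJ/mol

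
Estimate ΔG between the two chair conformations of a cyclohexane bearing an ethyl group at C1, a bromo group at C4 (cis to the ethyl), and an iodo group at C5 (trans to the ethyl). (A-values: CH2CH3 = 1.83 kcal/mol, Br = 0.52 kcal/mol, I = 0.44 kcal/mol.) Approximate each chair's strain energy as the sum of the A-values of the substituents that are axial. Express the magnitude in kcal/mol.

Chair I (ethyl axial, bromo equatorial, iodo equatorial): E = 1.83 kcal/mol.
Chair II (ethyl equatorial, bromo axial, iodo axial): E = 0.96 kcal/mol.
ΔE = 1.83 − 0.96 = 0.87 kcal/mol; chair II is more stable.

0.87 kcal/mol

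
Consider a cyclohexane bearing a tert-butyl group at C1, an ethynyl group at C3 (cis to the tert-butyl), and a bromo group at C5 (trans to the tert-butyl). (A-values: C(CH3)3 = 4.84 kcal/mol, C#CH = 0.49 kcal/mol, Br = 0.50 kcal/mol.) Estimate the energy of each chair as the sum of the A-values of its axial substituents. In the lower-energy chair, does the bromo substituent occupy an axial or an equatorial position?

Chair I (tert-butyl axial, ethynyl axial, bromo equatorial): E = 5.33 kcal/mol.
Chair II (tert-butyl equatorial, ethynyl equatorial, bromo axial): E = 0.50 kcal/mol.
Chair II is the more stable (lower-energy) conformer, and in that chair the bromo group is axial.

axial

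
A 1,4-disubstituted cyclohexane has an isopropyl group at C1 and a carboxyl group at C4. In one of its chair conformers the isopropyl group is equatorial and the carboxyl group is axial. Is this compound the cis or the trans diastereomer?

C1 and C4 have opposite parity, so their axial bonds point in opposite directions.
With opposite-parity carbons, two substituents on the same face are one axial and one equatorial; opposite faces give both axial or both equatorial.
Here the groups are equatorial/axial → same face → cis.

cis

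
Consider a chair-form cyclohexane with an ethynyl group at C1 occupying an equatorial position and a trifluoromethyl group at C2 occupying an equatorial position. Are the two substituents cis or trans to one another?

C1 and C2 have opposite parity, so their axial bonds point in opposite directions.
With opposite-parity carbons, two substituents on the same face are one axial and one equatorial; opposite faces give both axial or both equatorial.
Here the groups are equatorial/equatorial → opposite face → trans.

trans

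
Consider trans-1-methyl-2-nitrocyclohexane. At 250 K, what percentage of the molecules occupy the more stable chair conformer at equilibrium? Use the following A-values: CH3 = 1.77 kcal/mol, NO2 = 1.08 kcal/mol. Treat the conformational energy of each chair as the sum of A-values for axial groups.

99.7%

C1 and C2 have opposite parity, so for the trans isomer the two substituents are e,e in one chair and a,a in the other.
Chair I (methyl axial, nitro axial): E = 2.85 kcal/mol; chair II (methyl equatorial, nitro equatorial): E = 0.00 kcal/mol.
ΔG = 2.85 kcal/mol between the two chairs.
K = exp(ΔG/RT) with R = 1.987×10⁻³ kcal mol⁻¹ K⁻¹ and T = 250 K gives K ≈ 310.
Fraction in the lower-energy chair = K/(K+1) = 99.7%.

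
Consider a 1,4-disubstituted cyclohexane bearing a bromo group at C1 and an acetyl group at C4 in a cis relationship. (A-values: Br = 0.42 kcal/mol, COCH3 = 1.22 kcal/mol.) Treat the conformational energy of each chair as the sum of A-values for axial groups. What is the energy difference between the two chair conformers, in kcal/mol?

0.80 kcal/mol

C1 and C4 have opposite parity, so for the cis isomer the two substituents are one axial and one equatorial in each chair.
Chair I (bromo axial, acetyl equatorial): E = 0.42 kcal/mol.
Chair II (bromo equatorial, acetyl axial): E = 1.22 kcal/mol.
ΔE = 1.22 − 0.42 = 0.80 kcal/mol; chair I is more stable.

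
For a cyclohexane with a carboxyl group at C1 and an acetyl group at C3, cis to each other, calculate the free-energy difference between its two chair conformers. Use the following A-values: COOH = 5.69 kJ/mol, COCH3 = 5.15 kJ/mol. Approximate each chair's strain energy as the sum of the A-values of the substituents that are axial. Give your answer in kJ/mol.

10.84 kJ/mol

C1 and C3 have the same parity, so for the cis isomer the two substituents are e,e in one chair and a,a in the other.
Chair I (carboxyl axial, acetyl axial): E = 10.84 kJ/mol.
Chair II (carboxyl equatorial, acetyl equatorial): E = 0.00 kJ/mol.
ΔE = 10.84 − 0.00 = 10.84 kJ/mol; chair II is more stable.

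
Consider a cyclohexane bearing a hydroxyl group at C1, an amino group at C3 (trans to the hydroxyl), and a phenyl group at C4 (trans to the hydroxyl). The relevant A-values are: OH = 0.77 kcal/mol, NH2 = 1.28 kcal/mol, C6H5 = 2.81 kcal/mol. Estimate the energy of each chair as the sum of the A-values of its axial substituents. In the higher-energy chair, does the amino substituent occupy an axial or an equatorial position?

equatorial

Chair I (hydroxyl axial, amino equatorial, phenyl axial): E = 3.58 kcal/mol.
Chair II (hydroxyl equatorial, amino axial, phenyl equatorial): E = 1.28 kcal/mol.
Chair I is the less stable (higher-energy) conformer, and in that chair the amino group is equatorial.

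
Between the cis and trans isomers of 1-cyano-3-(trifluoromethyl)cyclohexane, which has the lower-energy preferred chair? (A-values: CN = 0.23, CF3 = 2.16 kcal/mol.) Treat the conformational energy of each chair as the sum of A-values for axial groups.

At 1,3 positions (parity same): cis → (e,e or a,a); trans → (a,e or e,a).
Best chair for cis: E = 0.00 kcal/mol; best chair for trans: E = 0.23 kcal/mol.
The cis isomer is lower by 0.23 kcal/mol.

cis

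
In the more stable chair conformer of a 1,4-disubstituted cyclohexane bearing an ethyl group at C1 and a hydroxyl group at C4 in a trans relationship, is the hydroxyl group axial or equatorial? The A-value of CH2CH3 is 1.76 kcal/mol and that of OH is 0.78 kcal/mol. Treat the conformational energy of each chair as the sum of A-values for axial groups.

equatorial

C1 and C4 have opposite parity, so for the trans isomer the two substituents are e,e in one chair and a,a in the other.
Chair I (ethyl axial, hydroxyl axial): E = 2.54 kcal/mol.
Chair II (ethyl equatorial, hydroxyl equatorial): E = 0.00 kcal/mol.
Chair II is the more stable (lower-energy) conformer, and in that chair the hydroxyl group is equatorial.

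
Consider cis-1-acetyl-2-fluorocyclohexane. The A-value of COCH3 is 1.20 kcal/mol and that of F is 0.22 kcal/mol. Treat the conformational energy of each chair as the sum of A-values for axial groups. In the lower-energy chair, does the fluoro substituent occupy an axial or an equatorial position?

C1 and C2 have opposite parity, so for the cis isomer the two substituents are one axial and one equatorial in each chair.
Chair I (acetyl axial, fluoro equatorial): E = 1.20 kcal/mol.
Chair II (acetyl equatorial, fluoro axial): E = 0.22 kcal/mol.
Chair II is the more stable (lower-energy) conformer, and in that chair the fluoro group is axial.

axial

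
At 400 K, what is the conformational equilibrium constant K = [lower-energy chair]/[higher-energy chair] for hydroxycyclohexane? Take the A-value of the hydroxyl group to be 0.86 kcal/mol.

K ≈ 2.95

One chair has the hydroxyl group axial (E = 0.86 kcal/mol) and the other has it equatorial (E = 0).
ΔG = 0.86 kcal/mol between the two chairs.
K = exp(ΔG/RT) with R = 1.987×10⁻³ kcal mol⁻¹ K⁻¹ and T = 400 K gives K ≈ 2.95.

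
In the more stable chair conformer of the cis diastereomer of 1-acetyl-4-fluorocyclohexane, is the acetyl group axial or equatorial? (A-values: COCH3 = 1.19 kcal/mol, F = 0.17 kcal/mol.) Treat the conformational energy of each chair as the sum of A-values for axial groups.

C1 and C4 have opposite parity, so for the cis isomer the two substituents are one axial and one equatorial in each chair.
Chair I (acetyl axial, fluoro equatorial): E = 1.19 kcal/mol.
Chair II (acetyl equatorial, fluoro axial): E = 0.17 kcal/mol.
Chair II is the more stable (lower-energy) conformer, and in that chair the acetyl group is equatorial.

equatorial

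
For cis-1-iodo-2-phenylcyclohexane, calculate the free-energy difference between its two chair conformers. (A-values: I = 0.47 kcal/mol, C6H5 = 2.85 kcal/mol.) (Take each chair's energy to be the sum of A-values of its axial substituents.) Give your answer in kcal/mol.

2.38 kcal/mol

C1 and C2 have opposite parity, so for the cis isomer the two substituents are one axial and one equatorial in each chair.
Chair I (iodo axial, phenyl equatorial): E = 0.47 kcal/mol.
Chair II (iodo equatorial, phenyl axial): E = 2.85 kcal/mol.
ΔE = 2.85 − 0.47 = 2.38 kcal/mol; chair I is more stable.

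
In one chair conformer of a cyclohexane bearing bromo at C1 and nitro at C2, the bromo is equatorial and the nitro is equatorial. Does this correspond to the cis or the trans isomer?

C1 and C2 have opposite parity, so their axial bonds point in opposite directions.
With opposite-parity carbons, two substituents on the same face are one axial and one equatorial; opposite faces give both axial or both equatorial.
Here the groups are equatorial/equatorial → opposite face → trans.

trans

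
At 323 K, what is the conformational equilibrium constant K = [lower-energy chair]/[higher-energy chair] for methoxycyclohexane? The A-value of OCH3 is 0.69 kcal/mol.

One chair has the methoxy group axial (E = 0.69 kcal/mol) and the other has it equatorial (E = 0).
ΔG = 0.69 kcal/mol between the two chairs.
K = exp(ΔG/RT) with R = 1.987×10⁻³ kcal mol⁻¹ K⁻¹ and T = 323 K gives K ≈ 2.93.

K ≈ 2.93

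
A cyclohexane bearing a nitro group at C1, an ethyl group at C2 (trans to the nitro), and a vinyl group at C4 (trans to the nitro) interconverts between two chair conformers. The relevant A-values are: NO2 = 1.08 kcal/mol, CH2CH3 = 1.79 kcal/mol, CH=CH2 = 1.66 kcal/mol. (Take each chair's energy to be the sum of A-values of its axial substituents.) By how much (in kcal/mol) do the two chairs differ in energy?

Chair I (nitro axial, ethyl axial, vinyl axial): E = 4.53 kcal/mol.
Chair II (nitro equatorial, ethyl equatorial, vinyl equatorial): E = 0.00 kcal/mol.
ΔE = 4.53 − 0.00 = 4.53 kcal/mol; chair II is more stable.

4.53 kcal/mol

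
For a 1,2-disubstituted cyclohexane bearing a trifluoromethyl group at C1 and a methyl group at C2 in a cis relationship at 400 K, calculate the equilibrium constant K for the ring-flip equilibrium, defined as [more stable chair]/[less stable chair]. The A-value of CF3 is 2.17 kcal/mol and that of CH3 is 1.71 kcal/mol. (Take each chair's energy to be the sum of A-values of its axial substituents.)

K ≈ 1.78

C1 and C2 have opposite parity, so for the cis isomer the two substituents are one axial and one equatorial in each chair.
Chair I (trifluoromethyl axial, methyl equatorial): E = 2.17 kcal/mol; chair II (trifluoromethyl equatorial, methyl axial): E = 1.71 kcal/mol.
ΔG = 0.46 kcal/mol between the two chairs.
K = exp(ΔG/RT) with R = 1.987×10⁻³ kcal mol⁻¹ K⁻¹ and T = 400 K gives K ≈ 1.78.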